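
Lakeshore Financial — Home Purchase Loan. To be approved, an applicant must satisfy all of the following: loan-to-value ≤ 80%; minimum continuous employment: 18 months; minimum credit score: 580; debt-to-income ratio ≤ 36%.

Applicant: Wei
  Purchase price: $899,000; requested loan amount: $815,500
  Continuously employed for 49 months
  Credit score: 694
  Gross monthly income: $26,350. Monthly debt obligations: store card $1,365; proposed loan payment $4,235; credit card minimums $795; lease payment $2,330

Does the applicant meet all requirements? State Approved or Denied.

Denied

LTV = 815,500/899,000 = 90.7% > 80%
Employment 49 ≥ 18 months
Credit score 694 ≥ 580 (meets)
Total monthly debts = (1,365 + 4,235 + 795 + 2,330) = 8,725. DTI = 8,725/26,350 = 33.1% ≤ 36%
Fails on LTV.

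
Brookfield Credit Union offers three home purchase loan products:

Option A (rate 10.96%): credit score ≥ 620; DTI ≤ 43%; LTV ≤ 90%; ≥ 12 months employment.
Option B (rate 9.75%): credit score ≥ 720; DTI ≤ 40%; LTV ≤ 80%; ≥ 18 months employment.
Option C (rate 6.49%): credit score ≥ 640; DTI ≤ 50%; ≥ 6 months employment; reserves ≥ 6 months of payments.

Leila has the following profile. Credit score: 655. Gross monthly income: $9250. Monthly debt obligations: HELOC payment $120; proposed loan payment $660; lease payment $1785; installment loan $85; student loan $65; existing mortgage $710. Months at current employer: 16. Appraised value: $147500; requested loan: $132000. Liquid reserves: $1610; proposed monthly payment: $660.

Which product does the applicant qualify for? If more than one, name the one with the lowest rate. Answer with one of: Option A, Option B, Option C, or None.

Option A

Total debts = (120 + 660 + 1,785 + 85 + 65 + 710) = 3,425; DTI = 3,425/9,250 = 37%.
LTV = 132,000/147,500 = 89.5%.
Reserves = 1,610/660 = 2.4 months.
Option A: score 655 ≥ 620; DTI 37% ≤ 43%; LTV 89.5% ≤ 90%; employment 16 ≥ 12 mo → qualifies.
Option B: score 655 < 720; DTI 37% ≤ 40%; LTV 89.5% > 80%; employment 16 < 18 mo → does not qualify.
Option C: score 655 ≥ 640; DTI 37% ≤ 50%; employment 16 ≥ 6 mo; reserves 2.4 < 6 mo → does not qualify.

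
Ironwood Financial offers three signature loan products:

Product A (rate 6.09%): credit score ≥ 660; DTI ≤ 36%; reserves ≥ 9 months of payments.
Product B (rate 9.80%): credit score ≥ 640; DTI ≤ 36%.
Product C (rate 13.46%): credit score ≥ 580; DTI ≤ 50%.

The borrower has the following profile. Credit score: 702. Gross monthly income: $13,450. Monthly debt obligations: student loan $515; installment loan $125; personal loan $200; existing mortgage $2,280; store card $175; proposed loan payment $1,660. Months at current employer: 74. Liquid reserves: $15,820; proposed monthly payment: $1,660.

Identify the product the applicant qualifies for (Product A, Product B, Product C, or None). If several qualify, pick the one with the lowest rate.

Total debts = (515 + 125 + 200 + 2,280 + 175 + 1,660) = 4,955; DTI = 4,955/13,450 = 36.8%.
Reserves = 15,820/1,660 = 9.5 months.
Product A: score 702 ≥ 660; DTI 36.8% > 36%; reserves 9.5 ≥ 9 mo → does not qualify.
Product B: score 702 ≥ 640; DTI 36.8% > 36% → does not qualify.
Product C: score 702 ≥ 580; DTI 36.8% ≤ 50% → qualifies.

Product C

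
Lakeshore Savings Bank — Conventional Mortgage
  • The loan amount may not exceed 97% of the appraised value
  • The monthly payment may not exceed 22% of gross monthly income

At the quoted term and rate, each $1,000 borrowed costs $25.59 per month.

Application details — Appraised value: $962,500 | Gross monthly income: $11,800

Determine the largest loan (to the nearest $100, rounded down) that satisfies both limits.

$101,400

Payment cap: 22% × $11,800 = $2,596/month.
At $25.59 per $1,000, that supports 2,596/25.59 × 1,000 ≈ $101,445 → $101,400.
LTV cap: 97% × $962,500 = $933,625 → $933,600.
Binding constraint: payment-to-income.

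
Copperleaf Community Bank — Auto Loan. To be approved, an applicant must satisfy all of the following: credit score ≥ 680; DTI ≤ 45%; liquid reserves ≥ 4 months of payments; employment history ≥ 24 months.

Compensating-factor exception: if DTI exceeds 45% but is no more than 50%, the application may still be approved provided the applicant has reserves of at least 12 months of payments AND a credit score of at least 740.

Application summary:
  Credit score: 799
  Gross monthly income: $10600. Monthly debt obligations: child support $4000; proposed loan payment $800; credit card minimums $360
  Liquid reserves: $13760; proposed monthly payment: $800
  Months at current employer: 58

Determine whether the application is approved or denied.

Approved

Credit score 799 ≥ 680 (meets base)
Total debts = (4,000 + 800 + 360) = 5,160. DTI = 5,160/10,600 = 48.7% > 45% — standard DTI limit exceeded.
Liquid reserves cover 13,760/800 = 17.2 months — ≥ 4 required
Employment 58 ≥ 24 months
48.7% falls in the override range (45%–50%), so the compensating-factor test applies.
Reserves 17.2 ≥ 12 months; credit score 799 ≥ 740.
Both override conditions satisfied; DTI exception granted.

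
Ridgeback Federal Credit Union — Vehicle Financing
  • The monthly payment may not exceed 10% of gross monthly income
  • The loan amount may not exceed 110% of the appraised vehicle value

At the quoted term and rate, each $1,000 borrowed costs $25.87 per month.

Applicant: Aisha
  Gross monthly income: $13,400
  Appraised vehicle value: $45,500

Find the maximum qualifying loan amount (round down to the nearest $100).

Payment cap: 10% × $13,400 = $1,340/month.
At $25.87 per $1,000, that supports 1,340/25.87 × 1,000 ≈ $51,797 → $51,700.
LTV cap: 110% × $45,500 = $50,050 → $50,000.
Binding constraint: loan-to-value.

$50,000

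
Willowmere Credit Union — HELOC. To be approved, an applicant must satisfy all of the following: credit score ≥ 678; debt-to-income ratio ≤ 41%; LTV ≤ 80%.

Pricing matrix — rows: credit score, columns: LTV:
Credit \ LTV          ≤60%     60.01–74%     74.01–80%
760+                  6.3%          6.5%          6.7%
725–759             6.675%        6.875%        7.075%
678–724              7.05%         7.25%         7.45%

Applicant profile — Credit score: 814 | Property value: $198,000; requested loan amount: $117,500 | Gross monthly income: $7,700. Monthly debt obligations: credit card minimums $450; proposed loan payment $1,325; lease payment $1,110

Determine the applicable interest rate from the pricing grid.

Credit score 814 ≥ 678; Total monthly debts = (450 + 1,325 + 1,110) = 2,885. Debt-to-income = 2,885/7,700 = 37.5% — meets 41% limit
LTV: 117,500 ÷ 198,000 = 59.3%, within 80% cap
Credit 814 → row 760+; LTV 59.3% → column ≤60%. Grid cell → 6.3%.

6.3%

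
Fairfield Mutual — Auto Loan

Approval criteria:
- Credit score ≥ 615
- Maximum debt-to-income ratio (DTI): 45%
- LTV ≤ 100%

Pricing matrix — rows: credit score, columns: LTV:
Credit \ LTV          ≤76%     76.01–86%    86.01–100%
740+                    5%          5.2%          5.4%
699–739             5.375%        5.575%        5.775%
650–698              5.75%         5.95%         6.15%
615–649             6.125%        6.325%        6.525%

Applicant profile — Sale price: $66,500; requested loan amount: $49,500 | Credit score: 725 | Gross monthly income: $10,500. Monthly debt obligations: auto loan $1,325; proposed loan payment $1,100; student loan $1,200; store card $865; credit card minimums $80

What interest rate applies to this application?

Credit score 725 ≥ 615; Total monthly debts = (1,325 + 1,100 + 1,200 + 865 + 80) = 4,570. DTI: 4,570 ÷ 10,500 = 43.5%, within the 45% cap
Loan-to-value = 49,500/66,500 = 74.4% — pass (100% max)
Score 725 is in the 699–739 band; LTV 74.4% is in the ≤76% band → 5.375%.

5.375%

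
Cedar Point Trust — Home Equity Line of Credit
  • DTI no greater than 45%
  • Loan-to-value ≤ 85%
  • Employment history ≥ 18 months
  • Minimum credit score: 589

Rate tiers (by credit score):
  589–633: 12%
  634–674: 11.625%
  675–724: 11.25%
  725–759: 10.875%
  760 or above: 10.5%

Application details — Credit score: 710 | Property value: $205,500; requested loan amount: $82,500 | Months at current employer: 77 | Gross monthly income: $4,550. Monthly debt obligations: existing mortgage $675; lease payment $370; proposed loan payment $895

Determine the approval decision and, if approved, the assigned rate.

Approved at 11.25%

Credit score 710 ≥ 589 (meets minimum)
LTV = 82,500/205,500 = 40.1% ≤ 85%
Employment 77 ≥ 18 months
Total monthly debts = (675 + 370 + 895) = 1,940. DTI = 1,940/4,550 = 42.6% ≤ 45%
All requirements met. Score 710 falls in the 675–724 tier → 11.25%.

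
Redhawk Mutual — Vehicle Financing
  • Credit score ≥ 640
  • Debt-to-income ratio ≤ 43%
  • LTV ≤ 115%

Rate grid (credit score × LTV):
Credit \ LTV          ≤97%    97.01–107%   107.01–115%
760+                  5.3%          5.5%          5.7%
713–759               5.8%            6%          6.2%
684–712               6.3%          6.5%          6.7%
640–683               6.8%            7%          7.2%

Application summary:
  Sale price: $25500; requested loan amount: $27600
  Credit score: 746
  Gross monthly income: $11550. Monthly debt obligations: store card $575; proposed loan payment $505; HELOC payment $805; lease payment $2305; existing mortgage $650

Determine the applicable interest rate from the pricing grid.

Credit score 746 ≥ 640; Total monthly debts = (575 + 505 + 805 + 2,305 + 650) = 4,840. DTI = 4,840/11,550 = 41.9% ≤ 43%
LTV = 27,600/25,500 = 108.2% ≤ 115%
Credit 746 → row 713–759; LTV 108.2% → column 107.01–115%. Grid cell → 6.2%.

6.2%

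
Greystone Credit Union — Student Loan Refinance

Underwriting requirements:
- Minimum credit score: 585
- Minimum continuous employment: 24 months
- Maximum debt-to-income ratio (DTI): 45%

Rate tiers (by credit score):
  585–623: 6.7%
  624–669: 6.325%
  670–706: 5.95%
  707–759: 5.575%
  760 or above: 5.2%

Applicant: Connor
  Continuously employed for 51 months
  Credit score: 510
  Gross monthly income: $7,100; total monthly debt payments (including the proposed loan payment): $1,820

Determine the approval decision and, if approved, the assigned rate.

Denied

Credit score 510 < 585 (below minimum)
Employment 51 ≥ 24 months
DTI: 1,820 ÷ 7,100 = 25.6%, within the 45% cap
Not all requirements met → denied.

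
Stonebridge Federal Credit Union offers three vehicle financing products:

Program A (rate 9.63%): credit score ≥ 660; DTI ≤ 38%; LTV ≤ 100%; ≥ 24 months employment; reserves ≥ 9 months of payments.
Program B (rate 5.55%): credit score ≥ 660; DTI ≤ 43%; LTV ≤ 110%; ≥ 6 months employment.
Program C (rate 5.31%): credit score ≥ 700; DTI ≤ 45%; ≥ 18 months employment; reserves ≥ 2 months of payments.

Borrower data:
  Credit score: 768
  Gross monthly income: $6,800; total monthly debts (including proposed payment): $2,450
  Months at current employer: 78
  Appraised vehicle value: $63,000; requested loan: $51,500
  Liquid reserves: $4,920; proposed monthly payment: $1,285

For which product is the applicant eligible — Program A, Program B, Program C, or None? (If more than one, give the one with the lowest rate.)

DTI = 2,450/6,800 = 36%.
LTV = 51,500/63,000 = 81.7%.
Reserves = 4,920/1,285 = 3.8 months.
Program A: score 768 ≥ 660; DTI 36% ≤ 38%; LTV 81.7% ≤ 100%; employment 78 ≥ 24 mo; reserves 3.8 < 9 mo → does not qualify.
Program B: score 768 ≥ 660; DTI 36% ≤ 43%; LTV 81.7% ≤ 110%; employment 78 ≥ 6 mo → qualifies.
Program C: score 768 ≥ 700; DTI 36% ≤ 45%; employment 78 ≥ 18 mo; reserves 3.8 ≥ 2 mo → qualifies.
Qualifying: Program B, Program C. Lowest rate is 5.31% → Program C.

Program C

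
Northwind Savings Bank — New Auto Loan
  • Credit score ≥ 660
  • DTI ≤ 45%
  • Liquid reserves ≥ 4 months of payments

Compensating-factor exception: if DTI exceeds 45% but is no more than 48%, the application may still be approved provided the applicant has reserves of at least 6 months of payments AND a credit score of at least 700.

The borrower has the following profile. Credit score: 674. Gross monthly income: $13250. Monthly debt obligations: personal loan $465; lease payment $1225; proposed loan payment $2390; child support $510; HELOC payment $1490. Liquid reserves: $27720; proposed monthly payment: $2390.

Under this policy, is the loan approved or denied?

Denied

Credit score 674 ≥ 660 (meets base)
Total debts = (465 + 1,225 + 2,390 + 510 + 1,490) = 6,080. DTI: 6,080 ÷ 13,250 = 45.9%, over the 45% base limit.
Reserves = 27,720/2,390 = 11.6 months ≥ 4
DTI 45.9% is within the 45%–48% exception band; checking compensating factors.
Reserves 11.6 ≥ 6 months; credit score 674 < 700.
Compensating-factor requirement not fully met.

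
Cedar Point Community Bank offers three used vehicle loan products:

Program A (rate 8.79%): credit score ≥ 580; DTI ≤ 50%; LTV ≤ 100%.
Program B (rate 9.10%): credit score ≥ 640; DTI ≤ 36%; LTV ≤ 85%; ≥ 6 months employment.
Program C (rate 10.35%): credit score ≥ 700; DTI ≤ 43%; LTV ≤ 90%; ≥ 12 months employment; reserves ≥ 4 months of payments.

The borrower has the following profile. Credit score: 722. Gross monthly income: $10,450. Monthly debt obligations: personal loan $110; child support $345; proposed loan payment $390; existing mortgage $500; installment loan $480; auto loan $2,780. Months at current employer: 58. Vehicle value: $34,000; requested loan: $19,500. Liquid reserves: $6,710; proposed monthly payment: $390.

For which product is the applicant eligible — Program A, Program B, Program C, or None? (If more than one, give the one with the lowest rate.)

Program A

Total debts = (110 + 345 + 390 + 500 + 480 + 2,780) = 4,605; DTI = 4,605/10,450 = 44.1%.
LTV = 19,500/34,000 = 57.4%.
Reserves = 6,710/390 = 17.2 months.
Program A: score 722 ≥ 580; DTI 44.1% ≤ 50%; LTV 57.4% ≤ 100% → qualifies.
Program B: score 722 ≥ 640; DTI 44.1% > 36%; LTV 57.4% ≤ 85%; employment 58 ≥ 6 mo → does not qualify.
Program C: score 722 ≥ 700; DTI 44.1% > 43%; LTV 57.4% ≤ 90%; employment 58 ≥ 12 mo; reserves 17.2 ≥ 4 mo → does not qualify.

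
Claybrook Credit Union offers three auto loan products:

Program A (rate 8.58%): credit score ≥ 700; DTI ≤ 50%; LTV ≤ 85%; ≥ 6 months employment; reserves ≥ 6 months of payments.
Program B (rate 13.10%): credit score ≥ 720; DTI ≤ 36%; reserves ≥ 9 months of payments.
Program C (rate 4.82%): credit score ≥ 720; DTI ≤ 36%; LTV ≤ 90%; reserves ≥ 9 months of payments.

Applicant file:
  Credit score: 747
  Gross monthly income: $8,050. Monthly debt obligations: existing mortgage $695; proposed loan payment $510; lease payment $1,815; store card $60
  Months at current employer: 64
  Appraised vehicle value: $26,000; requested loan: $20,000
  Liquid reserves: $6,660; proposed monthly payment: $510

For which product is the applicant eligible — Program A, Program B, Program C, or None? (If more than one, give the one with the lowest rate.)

Total debts = (695 + 510 + 1,815 + 60) = 3,080; DTI = 3,080/8,050 = 38.3%.
LTV = 20,000/26,000 = 76.9%.
Reserves = 6,660/510 = 13.1 months.
Program A: score 747 ≥ 700; DTI 38.3% ≤ 50%; LTV 76.9% ≤ 85%; employment 64 ≥ 6 mo; reserves 13.1 ≥ 6 mo → qualifies.
Program B: score 747 ≥ 720; DTI 38.3% > 36%; reserves 13.1 ≥ 9 mo → does not qualify.
Program C: score 747 ≥ 720; DTI 38.3% > 36%; LTV 76.9% ≤ 90%; reserves 13.1 ≥ 9 mo → does not qualify.

Program A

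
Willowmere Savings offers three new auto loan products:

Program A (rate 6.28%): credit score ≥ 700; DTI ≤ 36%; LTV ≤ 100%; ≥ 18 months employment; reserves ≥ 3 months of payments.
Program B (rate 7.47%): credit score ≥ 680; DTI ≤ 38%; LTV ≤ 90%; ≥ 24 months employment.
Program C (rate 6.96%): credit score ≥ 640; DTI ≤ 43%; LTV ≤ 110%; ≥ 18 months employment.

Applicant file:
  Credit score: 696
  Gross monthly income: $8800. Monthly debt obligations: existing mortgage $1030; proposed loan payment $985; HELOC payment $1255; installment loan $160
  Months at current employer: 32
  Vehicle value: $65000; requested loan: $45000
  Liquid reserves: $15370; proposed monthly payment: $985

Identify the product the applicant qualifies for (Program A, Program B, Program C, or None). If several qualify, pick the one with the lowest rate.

Total debts = (1,030 + 985 + 1,255 + 160) = 3,430; DTI = 3,430/8,800 = 39%.
LTV = 45,000/65,000 = 69.2%.
Reserves = 15,370/985 = 15.6 months.
Program A: score 696 < 700; DTI 39% > 36%; LTV 69.2% ≤ 100%; employment 32 ≥ 18 mo; reserves 15.6 ≥ 3 mo → does not qualify.
Program B: score 696 ≥ 680; DTI 39% > 38%; LTV 69.2% ≤ 90%; employment 32 ≥ 24 mo → does not qualify.
Program C: score 696 ≥ 640; DTI 39% ≤ 43%; LTV 69.2% ≤ 110%; employment 32 ≥ 18 mo → qualifies.

Program C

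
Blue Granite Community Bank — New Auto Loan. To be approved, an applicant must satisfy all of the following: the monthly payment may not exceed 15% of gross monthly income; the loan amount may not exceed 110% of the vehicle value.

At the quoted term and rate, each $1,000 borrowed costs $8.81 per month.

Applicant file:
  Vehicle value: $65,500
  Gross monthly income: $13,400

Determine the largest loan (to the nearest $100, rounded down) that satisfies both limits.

Payment cap: 15% × $13,400 = $2,010/month.
At $8.81 per $1,000, that supports 2,010/8.81 × 1,000 ≈ $228,149 → $228,100.
LTV cap: 110% × $65,500 = $72,050 → $72,000.
Binding constraint: loan-to-value.

$72,000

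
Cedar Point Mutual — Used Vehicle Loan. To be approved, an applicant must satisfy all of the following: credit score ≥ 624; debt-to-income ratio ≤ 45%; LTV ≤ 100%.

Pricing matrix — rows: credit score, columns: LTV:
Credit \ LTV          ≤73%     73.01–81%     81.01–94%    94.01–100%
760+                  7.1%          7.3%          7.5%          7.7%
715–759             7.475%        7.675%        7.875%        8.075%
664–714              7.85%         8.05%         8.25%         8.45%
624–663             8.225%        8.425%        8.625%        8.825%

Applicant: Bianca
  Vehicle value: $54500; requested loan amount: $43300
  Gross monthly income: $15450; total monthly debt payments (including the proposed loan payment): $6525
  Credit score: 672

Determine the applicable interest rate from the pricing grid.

8.05%

Credit score 672 ≥ 624; DTI = 6,525/15,450 = 42.2% ≤ 45%
LTV: 43,300 ÷ 54,500 = 79.4%, within 100% cap
Row: 672 falls in 664–714. Column: 79.4% falls in 73.01–81%. Rate = 8.05%.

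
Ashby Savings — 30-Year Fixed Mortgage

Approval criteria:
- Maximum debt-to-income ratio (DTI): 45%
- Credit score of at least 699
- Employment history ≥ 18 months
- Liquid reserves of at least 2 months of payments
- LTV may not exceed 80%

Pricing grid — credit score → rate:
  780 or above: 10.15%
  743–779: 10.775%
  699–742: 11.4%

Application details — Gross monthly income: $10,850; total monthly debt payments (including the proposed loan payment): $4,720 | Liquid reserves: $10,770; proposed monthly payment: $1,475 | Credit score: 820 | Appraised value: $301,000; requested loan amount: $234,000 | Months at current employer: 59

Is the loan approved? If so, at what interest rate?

Approved at 10.15%

Credit score 820 ≥ 699 (meets minimum)
LTV: 234,000 ÷ 301,000 = 77.7%, within 80% cap
Employment 59 ≥ 18 months
Liquid reserves cover 10,770/1,475 = 7.3 months — ≥ 2 required
DTI: 4,720 ÷ 10,850 = 43.5%, within the 45% cap
All requirements met. Score 820 falls in the 780 or above tier → 10.15%.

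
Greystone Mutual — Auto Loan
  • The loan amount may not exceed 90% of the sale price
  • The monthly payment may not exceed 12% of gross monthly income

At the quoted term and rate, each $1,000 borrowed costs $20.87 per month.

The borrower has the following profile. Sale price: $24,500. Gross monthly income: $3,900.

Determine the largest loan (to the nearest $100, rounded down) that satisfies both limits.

Payment cap: 12% × $3,900 = $468/month.
At $20.87 per $1,000, that supports 468/20.87 × 1,000 ≈ $22,424 → $22,400.
LTV cap: 90% × $24,500 = $22,050 → $22,000.
Binding constraint: loan-to-value.

$22,000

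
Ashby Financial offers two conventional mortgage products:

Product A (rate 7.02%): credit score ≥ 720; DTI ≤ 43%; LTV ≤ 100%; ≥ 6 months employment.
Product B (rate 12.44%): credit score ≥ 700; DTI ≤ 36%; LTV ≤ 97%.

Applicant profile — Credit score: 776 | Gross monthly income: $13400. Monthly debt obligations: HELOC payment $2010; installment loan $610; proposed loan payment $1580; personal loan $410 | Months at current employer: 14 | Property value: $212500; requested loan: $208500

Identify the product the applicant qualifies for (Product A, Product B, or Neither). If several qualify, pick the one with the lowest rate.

Total debts = (2,010 + 610 + 1,580 + 410) = 4,610; DTI = 4,610/13,400 = 34.4%.
LTV = 208,500/212,500 = 98.1%.
Product A: score 776 ≥ 720; DTI 34.4% ≤ 43%; LTV 98.1% ≤ 100%; employment 14 ≥ 6 mo → qualifies.
Product B: score 776 ≥ 700; DTI 34.4% ≤ 36%; LTV 98.1% > 97% → does not qualify.

Product A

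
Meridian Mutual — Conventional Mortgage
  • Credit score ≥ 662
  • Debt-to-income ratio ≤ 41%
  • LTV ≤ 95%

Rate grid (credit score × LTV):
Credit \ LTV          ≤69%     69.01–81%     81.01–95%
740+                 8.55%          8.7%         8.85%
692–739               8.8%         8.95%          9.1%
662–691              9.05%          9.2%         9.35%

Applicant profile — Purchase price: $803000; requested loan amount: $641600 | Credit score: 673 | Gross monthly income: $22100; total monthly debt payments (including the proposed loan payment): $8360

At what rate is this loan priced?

Credit score 673 ≥ 662; DTI = 8,360/22,100 = 37.8% ≤ 41%
LTV = 641,600/803,000 = 79.9% ≤ 95%
Row: 673 falls in 662–691. Column: 79.9% falls in 69.01–81%. Rate = 9.2%.

9.2%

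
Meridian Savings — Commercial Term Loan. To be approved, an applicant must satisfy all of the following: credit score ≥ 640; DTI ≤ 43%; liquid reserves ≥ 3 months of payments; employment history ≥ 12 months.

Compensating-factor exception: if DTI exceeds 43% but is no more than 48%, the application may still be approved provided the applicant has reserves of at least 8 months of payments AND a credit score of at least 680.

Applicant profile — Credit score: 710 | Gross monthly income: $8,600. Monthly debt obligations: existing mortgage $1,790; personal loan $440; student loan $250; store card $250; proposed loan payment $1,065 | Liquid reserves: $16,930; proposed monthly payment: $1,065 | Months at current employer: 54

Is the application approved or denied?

Credit score 710 ≥ 640 (meets base)
Total debts = (1,790 + 440 + 250 + 250 + 1,065) = 3,795. DTI: 3,795 ÷ 8,600 = 44.1%, over the 43% base limit.
Reserves: 16,930 ÷ 1,065 = 15.9 months (meets 3-month minimum)
Employment 54 ≥ 12 months
DTI 44.1% is within the 43%–48% exception band; checking compensating factors.
Override check — reserves: 15.9 mo (ok); score: 710 (ok).
Both compensating conditions met → exception applies.

Approved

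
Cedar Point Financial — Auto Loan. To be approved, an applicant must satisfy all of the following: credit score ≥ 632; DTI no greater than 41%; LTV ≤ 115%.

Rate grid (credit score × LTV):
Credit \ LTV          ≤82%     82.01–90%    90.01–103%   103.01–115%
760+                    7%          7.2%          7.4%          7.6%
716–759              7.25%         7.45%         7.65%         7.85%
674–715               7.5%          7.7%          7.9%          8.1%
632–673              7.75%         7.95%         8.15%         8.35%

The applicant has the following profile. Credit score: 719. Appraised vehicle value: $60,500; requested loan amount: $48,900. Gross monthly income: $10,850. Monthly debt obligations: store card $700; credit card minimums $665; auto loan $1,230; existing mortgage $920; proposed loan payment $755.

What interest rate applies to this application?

Credit score 719 ≥ 632; Total monthly debts = (700 + 665 + 1,230 + 920 + 755) = 4,270. DTI: 4,270 ÷ 10,850 = 39.4%, within the 41% cap
LTV: 48,900 ÷ 60,500 = 80.8%, within 115% cap
Score 719 is in the 716–759 band; LTV 80.8% is in the ≤82% band → 7.25%.

7.25%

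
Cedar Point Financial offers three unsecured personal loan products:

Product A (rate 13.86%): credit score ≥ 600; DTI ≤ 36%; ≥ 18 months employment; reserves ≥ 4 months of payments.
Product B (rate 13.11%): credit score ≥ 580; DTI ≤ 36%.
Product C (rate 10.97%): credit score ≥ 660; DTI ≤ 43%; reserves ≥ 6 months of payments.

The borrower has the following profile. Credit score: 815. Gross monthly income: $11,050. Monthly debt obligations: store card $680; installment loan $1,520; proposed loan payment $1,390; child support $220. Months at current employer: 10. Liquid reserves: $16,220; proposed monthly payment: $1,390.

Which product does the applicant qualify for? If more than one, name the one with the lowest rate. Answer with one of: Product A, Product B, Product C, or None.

Total debts = (680 + 1,520 + 1,390 + 220) = 3,810; DTI = 3,810/11,050 = 34.5%.
Reserves = 16,220/1,390 = 11.7 months.
Product A: score 815 ≥ 600; DTI 34.5% ≤ 36%; employment 10 < 18 mo; reserves 11.7 ≥ 4 mo → does not qualify.
Product B: score 815 ≥ 580; DTI 34.5% ≤ 36% → qualifies.
Product C: score 815 ≥ 660; DTI 34.5% ≤ 43%; reserves 11.7 ≥ 6 mo → qualifies.
Qualifying: Product B, Product C. Lowest rate is 10.97% → Product C.

Product C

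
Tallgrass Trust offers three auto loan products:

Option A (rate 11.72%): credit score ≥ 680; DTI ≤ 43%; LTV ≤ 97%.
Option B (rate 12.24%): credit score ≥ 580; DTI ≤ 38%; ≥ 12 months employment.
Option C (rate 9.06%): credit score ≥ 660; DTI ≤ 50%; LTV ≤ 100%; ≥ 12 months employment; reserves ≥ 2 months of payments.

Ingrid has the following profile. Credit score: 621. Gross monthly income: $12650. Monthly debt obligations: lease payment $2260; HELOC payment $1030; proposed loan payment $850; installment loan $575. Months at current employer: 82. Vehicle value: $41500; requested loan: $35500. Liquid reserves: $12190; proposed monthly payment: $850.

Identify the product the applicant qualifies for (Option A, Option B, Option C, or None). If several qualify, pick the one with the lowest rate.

Option B

Total debts = (2,260 + 1,030 + 850 + 575) = 4,715; DTI = 4,715/12,650 = 37.3%.
LTV = 35,500/41,500 = 85.5%.
Reserves = 12,190/850 = 14.3 months.
Option A: score 621 < 680; DTI 37.3% ≤ 43%; LTV 85.5% ≤ 97% → does not qualify.
Option B: score 621 ≥ 580; DTI 37.3% ≤ 38%; employment 82 ≥ 12 mo → qualifies.
Option C: score 621 < 660; DTI 37.3% ≤ 50%; LTV 85.5% ≤ 100%; employment 82 ≥ 12 mo; reserves 14.3 ≥ 2 mo → does not qualify.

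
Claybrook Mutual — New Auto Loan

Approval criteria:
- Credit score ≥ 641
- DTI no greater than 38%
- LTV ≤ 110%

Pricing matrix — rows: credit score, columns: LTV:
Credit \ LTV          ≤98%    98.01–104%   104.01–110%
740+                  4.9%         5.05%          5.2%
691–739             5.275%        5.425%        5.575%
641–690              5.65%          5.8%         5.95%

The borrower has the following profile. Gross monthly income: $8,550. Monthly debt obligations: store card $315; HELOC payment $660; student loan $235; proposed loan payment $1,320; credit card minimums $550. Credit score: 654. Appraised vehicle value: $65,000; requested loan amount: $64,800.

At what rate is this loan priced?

Credit score 654 ≥ 641; Total monthly debts = (315 + 660 + 235 + 1,320 + 550) = 3,080. DTI: 3,080 ÷ 8,550 = 36%, within the 38% cap
LTV: 64,800 ÷ 65,000 = 99.7%, within 110% cap
Score 654 is in the 641–690 band; LTV 99.7% is in the 98.01–104% band → 5.8%.

5.8%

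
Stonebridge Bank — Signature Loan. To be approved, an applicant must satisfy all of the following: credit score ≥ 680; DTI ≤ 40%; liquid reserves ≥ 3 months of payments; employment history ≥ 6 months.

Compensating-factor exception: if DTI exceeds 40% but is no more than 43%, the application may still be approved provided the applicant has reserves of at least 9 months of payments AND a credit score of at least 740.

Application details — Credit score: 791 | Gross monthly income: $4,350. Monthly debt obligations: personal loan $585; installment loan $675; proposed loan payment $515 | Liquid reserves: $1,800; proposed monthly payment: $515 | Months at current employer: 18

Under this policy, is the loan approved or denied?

Credit score 791 ≥ 680 (meets base)
Total debts = (585 + 675 + 515) = 1,775. DTI = 1,775/4,350 = 40.8% > 40% — standard DTI limit exceeded.
Liquid reserves cover 1,800/515 = 3.5 months — ≥ 3 required
Employment 18 ≥ 6 months
DTI 40.8% is within the 40%–43% exception band; checking compensating factors.
Override check — reserves: 3.5 mo (short of 9); score: 791 (ok).
Override conditions not both satisfied; exception does not apply.

Denied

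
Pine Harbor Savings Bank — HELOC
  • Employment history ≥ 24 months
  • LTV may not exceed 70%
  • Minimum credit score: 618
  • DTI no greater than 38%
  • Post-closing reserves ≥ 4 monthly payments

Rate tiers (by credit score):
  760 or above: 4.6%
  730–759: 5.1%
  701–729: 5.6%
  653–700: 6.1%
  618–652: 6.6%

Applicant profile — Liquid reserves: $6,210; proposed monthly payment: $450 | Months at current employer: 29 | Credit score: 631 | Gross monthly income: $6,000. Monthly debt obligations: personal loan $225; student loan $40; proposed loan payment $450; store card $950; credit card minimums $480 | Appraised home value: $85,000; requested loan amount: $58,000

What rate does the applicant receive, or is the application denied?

Credit score 631 ≥ 618 (meets minimum)
Reserves = 6,210/450 = 13.8 months ≥ 4
Loan-to-value = 58,000/85,000 = 68.2% — pass (70% max)
Employment 29 ≥ 24 months
Total monthly debts = (225 + 40 + 450 + 950 + 480) = 2,145. DTI: 2,145 ÷ 6,000 = 35.8%, within the 38% cap
All requirements met. Score 631 falls in the 618–652 tier → 6.6%.

Approved at 6.6%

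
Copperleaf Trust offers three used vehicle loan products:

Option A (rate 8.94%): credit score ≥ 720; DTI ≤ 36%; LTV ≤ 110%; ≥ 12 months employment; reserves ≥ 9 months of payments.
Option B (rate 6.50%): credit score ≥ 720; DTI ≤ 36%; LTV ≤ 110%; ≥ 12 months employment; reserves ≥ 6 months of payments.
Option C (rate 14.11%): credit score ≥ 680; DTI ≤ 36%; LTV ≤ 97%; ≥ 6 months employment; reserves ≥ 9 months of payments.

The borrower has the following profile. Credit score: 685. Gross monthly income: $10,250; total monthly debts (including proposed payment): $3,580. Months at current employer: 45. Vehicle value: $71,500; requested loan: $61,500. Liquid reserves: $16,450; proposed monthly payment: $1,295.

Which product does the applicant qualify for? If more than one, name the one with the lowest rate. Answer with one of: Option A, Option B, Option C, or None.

Option C

DTI = 3,580/10,250 = 34.9%.
LTV = 61,500/71,500 = 86%.
Reserves = 16,450/1,295 = 12.7 months.
Option A: score 685 < 720; DTI 34.9% ≤ 36%; LTV 86% ≤ 110%; employment 45 ≥ 12 mo; reserves 12.7 ≥ 9 mo → does not qualify.
Option B: score 685 < 720; DTI 34.9% ≤ 36%; LTV 86% ≤ 110%; employment 45 ≥ 12 mo; reserves 12.7 ≥ 6 mo → does not qualify.
Option C: score 685 ≥ 680; DTI 34.9% ≤ 36%; LTV 86% ≤ 97%; employment 45 ≥ 6 mo; reserves 12.7 ≥ 9 mo → qualifies.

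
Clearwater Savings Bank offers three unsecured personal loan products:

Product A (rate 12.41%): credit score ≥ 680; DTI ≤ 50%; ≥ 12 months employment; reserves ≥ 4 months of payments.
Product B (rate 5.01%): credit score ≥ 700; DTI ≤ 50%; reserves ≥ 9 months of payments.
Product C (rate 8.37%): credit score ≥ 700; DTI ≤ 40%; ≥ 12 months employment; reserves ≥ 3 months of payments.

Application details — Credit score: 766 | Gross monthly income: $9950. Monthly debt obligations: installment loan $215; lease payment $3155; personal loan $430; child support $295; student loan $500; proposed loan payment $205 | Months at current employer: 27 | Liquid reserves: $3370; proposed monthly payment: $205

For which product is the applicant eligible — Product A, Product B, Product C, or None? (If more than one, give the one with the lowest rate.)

Total debts = (215 + 3,155 + 430 + 295 + 500 + 205) = 4,800; DTI = 4,800/9,950 = 48.2%.
Reserves = 3,370/205 = 16.4 months.
Product A: score 766 ≥ 680; DTI 48.2% ≤ 50%; employment 27 ≥ 12 mo; reserves 16.4 ≥ 4 mo → qualifies.
Product B: score 766 ≥ 700; DTI 48.2% ≤ 50%; reserves 16.4 ≥ 9 mo → qualifies.
Product C: score 766 ≥ 700; DTI 48.2% > 40%; employment 27 ≥ 12 mo; reserves 16.4 ≥ 3 mo → does not qualify.
Qualifying: Product A, Product B. Lowest rate is 5.01% → Product B.

Product B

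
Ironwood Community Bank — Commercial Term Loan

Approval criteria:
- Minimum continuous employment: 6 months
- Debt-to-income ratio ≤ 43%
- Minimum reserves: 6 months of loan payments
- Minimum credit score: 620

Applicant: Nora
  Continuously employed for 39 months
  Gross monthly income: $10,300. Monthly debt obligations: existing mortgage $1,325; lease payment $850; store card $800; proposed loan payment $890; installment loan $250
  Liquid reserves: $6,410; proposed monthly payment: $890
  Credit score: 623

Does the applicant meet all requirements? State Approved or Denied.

Approved

Employment 39 ≥ 6 months
Total monthly debts = (1,325 + 850 + 800 + 890 + 250) = 4,115. DTI: 4,115 ÷ 10,300 = 40%, within the 43% cap
Reserves = 6,410/890 = 7.2 months ≥ 6
Credit score 623 ≥ 620 (meets)
All criteria satisfied.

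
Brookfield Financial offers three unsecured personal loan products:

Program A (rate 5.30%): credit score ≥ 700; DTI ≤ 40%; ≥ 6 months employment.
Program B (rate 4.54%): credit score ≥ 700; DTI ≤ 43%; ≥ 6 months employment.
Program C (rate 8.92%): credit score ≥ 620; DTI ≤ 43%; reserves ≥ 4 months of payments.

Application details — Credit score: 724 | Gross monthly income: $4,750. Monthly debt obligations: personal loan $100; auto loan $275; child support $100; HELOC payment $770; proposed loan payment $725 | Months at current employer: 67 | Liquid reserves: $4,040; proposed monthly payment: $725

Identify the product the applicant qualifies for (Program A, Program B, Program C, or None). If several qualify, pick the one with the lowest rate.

Total debts = (100 + 275 + 100 + 770 + 725) = 1,970; DTI = 1,970/4,750 = 41.5%.
Reserves = 4,040/725 = 5.6 months.
Program A: score 724 ≥ 700; DTI 41.5% > 40%; employment 67 ≥ 6 mo → does not qualify.
Program B: score 724 ≥ 700; DTI 41.5% ≤ 43%; employment 67 ≥ 6 mo → qualifies.
Program C: score 724 ≥ 620; DTI 41.5% ≤ 43%; reserves 5.6 ≥ 4 mo → qualifies.
Qualifying: Program B, Program C. Lowest rate is 4.54% → Program B.

Program B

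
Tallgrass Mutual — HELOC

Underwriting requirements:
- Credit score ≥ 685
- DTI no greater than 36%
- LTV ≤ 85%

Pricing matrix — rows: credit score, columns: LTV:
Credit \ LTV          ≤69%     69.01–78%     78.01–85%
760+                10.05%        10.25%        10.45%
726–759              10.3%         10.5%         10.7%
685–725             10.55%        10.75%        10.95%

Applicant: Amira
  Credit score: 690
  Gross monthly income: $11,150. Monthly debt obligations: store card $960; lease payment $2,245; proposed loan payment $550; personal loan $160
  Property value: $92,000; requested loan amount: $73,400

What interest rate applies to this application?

Credit score 690 ≥ 685; Total monthly debts = (960 + 2,245 + 550 + 160) = 3,915. DTI: 3,915 ÷ 11,150 = 35.1%, within the 36% cap
LTV = 73,400/92,000 = 79.8% ≤ 85%
Score 690 is in the 685–725 band; LTV 79.8% is in the 78.01–85% band → 10.95%.

10.95%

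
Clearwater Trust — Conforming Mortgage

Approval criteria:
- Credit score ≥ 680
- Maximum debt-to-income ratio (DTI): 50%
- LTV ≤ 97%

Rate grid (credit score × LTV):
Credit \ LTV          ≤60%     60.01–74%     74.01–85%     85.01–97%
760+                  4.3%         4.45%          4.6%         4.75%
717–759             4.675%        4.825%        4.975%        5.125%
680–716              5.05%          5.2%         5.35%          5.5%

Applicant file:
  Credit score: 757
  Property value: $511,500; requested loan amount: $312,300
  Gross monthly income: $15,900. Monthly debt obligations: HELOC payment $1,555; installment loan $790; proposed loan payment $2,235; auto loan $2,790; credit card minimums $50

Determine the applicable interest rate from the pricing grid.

Credit score 757 ≥ 680; Total monthly debts = (1,555 + 790 + 2,235 + 2,790 + 50) = 7,420. Debt-to-income = 7,420/15,900 = 46.7% — meets 50% limit
LTV: 312,300 ÷ 511,500 = 61.1%, within 97% cap
Credit 757 → row 717–759; LTV 61.1% → column 60.01–74%. Grid cell → 4.825%.

4.825%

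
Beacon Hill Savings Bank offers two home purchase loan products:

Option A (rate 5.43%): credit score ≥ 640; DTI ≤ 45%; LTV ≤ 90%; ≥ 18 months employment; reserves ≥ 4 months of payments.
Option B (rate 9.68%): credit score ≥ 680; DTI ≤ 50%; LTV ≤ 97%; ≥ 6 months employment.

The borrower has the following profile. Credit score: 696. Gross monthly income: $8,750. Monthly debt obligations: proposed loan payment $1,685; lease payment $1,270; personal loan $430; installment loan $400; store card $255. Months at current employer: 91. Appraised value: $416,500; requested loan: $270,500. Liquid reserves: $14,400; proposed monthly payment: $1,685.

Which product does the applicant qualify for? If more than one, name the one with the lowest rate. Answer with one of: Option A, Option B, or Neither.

Total debts = (1,685 + 1,270 + 430 + 400 + 255) = 4,040; DTI = 4,040/8,750 = 46.2%.
LTV = 270,500/416,500 = 64.9%.
Reserves = 14,400/1,685 = 8.5 months.
Option A: score 696 ≥ 640; DTI 46.2% > 45%; LTV 64.9% ≤ 90%; employment 91 ≥ 18 mo; reserves 8.5 ≥ 4 mo → does not qualify.
Option B: score 696 ≥ 680; DTI 46.2% ≤ 50%; LTV 64.9% ≤ 97%; employment 91 ≥ 6 mo → qualifies.

Option B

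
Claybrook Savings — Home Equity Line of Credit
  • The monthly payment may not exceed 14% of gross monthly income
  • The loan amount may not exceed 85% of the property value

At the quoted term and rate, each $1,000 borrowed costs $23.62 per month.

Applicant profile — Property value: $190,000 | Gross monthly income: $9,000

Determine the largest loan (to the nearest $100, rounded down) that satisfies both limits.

$53,300

Payment cap: 14% × $9,000 = $1,260/month.
At $23.62 per $1,000, that supports 1,260/23.62 × 1,000 ≈ $53,344 → $53,300.
LTV cap: 85% × $190,000 = $161,500 → $161,500.
Binding constraint: payment-to-income.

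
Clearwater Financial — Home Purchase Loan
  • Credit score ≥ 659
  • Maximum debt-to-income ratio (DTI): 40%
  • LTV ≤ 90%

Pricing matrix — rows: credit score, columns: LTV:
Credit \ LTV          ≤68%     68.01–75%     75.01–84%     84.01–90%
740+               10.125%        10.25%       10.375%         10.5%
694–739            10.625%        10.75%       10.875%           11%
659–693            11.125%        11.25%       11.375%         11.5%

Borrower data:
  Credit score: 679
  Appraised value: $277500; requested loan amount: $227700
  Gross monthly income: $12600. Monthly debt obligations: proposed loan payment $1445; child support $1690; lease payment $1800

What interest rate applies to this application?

Credit score 679 ≥ 659; Total monthly debts = (1,445 + 1,690 + 1,800) = 4,935. Debt-to-income = 4,935/12,600 = 39.2% — meets 40% limit
Loan-to-value = 227,700/277,500 = 82.1% — pass (90% max)
Credit 679 → row 659–693; LTV 82.1% → column 75.01–84%. Grid cell → 11.375%.

11.375%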